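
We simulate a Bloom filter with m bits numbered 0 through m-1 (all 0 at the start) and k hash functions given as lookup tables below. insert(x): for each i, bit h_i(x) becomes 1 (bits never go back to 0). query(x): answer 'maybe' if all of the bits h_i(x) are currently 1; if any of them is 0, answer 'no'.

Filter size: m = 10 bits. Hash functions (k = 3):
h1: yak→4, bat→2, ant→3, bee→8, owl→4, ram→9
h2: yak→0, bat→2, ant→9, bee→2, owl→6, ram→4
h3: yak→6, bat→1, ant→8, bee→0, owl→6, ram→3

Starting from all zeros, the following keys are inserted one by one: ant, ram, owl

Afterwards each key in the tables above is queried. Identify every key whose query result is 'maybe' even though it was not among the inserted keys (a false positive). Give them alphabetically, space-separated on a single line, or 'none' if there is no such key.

Answer: none

Derivation:
Start: bits=0000000000
After insert 'ant': sets bits 3 8 9 -> bits=0001000011
After insert 'ram': sets bits 3 4 9 -> bits=0001100011
After insert 'owl': sets bits 4 6 -> bits=0001101011
Not inserted: bat bee yak — query each against bits=0001101011:
query bat: checks bit1=0, bit2=0 (has a 0) -> no => not a false positive
query bee: checks bit0=0, bit2=0, bit8=1 (has a 0) -> no => not a false positive
query yak: checks bit0=0, bit4=1, bit6=1 (has a 0) -> no => not a false positive
False positives (alphabetical): none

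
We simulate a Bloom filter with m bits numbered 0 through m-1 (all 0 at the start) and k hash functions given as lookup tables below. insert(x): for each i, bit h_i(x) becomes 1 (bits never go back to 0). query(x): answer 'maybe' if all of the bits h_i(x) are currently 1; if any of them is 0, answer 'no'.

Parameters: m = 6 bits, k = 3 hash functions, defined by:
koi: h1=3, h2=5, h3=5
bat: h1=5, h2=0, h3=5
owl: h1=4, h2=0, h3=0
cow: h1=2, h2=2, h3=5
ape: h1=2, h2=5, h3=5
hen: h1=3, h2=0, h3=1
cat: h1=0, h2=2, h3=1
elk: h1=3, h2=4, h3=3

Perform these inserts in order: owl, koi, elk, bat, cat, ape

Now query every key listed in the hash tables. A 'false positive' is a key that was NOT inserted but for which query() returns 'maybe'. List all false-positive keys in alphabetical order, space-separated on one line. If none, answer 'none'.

Answer: cow hen

Derivation:
Start: bits=000000
After insert 'owl': sets bits 0 4 -> bits=100010
After insert 'koi': sets bits 3 5 -> bits=100111
After insert 'elk': sets bits 3 4 -> bits=100111
After insert 'bat': sets bits 0 5 -> bits=100111
After insert 'cat': sets bits 0 1 2 -> bits=111111
After insert 'ape': sets bits 2 5 -> bits=111111
Not inserted: cow hen — query each against bits=111111:
query cow: checks bit2=1, bit5=1 (all 1) -> maybe => FALSE POSITIVE
query hen: checks bit0=1, bit1=1, bit3=1 (all 1) -> maybe => FALSE POSITIVE
False positives (alphabetical): cow hen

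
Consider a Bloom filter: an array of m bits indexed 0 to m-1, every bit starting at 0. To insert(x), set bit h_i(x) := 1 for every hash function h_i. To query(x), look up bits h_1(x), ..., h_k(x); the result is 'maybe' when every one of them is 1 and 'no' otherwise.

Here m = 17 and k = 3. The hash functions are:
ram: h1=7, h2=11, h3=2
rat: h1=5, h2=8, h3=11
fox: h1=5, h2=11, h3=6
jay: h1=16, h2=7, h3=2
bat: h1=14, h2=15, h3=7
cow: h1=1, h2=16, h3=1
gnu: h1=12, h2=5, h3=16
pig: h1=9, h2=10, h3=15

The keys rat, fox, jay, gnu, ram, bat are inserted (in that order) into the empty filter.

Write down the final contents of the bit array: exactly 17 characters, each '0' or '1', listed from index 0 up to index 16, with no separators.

Answer: 00100111100110111

Derivation:
Start: bits=00000000000000000
After insert 'rat': sets bits 5 8 11 -> bits=00000100100100000
After insert 'fox': sets bits 5 6 11 -> bits=00000110100100000
After insert 'jay': sets bits 2 7 16 -> bits=00100111100100001
After insert 'gnu': sets bits 5 12 16 -> bits=00100111100110001
After insert 'ram': sets bits 2 7 11 -> bits=00100111100110001
After insert 'bat': sets bits 7 14 15 -> bits=00100111100110111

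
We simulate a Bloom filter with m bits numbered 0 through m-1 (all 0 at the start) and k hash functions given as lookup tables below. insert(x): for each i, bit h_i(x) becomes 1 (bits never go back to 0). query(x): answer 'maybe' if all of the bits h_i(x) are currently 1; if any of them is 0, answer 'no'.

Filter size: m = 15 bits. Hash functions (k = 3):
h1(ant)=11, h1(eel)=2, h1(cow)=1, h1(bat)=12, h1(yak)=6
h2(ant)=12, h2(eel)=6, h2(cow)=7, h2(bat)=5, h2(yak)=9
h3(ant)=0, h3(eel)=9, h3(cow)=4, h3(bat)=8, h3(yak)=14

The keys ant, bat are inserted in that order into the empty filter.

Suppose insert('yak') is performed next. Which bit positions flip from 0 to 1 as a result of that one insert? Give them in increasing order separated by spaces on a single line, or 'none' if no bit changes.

Start: bits=000000000000000
After insert 'ant': sets bits 0 11 12 -> bits=100000000001100
After insert 'bat': sets bits 5 8 12 -> bits=100001001001100
insert 'yak' would touch bits 6 9 14; currently bit6=0, bit9=0, bit14=0
Bits that are 0 among those (would change 0->1): 6 9 14

Answer: 6 9 14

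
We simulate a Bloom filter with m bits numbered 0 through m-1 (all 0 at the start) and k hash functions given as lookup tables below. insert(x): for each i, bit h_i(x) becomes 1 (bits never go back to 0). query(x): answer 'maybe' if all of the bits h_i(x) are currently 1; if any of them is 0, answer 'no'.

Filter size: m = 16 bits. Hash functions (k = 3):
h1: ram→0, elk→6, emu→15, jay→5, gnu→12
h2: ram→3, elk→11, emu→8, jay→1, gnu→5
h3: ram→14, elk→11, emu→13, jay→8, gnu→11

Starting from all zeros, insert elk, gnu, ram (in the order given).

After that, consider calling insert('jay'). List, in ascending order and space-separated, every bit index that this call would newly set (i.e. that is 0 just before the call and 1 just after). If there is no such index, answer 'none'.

Answer: 1 8

Derivation:
Start: bits=0000000000000000
After insert 'elk': sets bits 6 11 -> bits=0000001000010000
After insert 'gnu': sets bits 5 11 12 -> bits=0000011000011000
After insert 'ram': sets bits 0 3 14 -> bits=1001011000011010
insert 'jay' would touch bits 1 5 8; currently bit1=0, bit5=1, bit8=0
Bits that are 0 among those (would change 0->1): 1 8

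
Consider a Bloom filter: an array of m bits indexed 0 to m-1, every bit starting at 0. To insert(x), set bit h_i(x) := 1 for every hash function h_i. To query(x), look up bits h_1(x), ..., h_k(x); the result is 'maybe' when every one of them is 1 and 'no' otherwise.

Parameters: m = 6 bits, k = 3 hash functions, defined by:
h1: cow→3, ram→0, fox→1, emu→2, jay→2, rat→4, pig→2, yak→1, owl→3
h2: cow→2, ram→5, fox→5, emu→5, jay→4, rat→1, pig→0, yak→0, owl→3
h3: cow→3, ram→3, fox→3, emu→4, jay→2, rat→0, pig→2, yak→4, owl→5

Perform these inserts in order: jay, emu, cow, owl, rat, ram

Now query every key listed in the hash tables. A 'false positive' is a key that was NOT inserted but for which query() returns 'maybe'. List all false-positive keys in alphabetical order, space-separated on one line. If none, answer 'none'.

Start: bits=000000
After insert 'jay': sets bits 2 4 -> bits=001010
After insert 'emu': sets bits 2 4 5 -> bits=001011
After insert 'cow': sets bits 2 3 -> bits=001111
After insert 'owl': sets bits 3 5 -> bits=001111
After insert 'rat': sets bits 0 1 4 -> bits=111111
After insert 'ram': sets bits 0 3 5 -> bits=111111
Not inserted: fox pig yak — query each against bits=111111:
query fox: checks bit1=1, bit3=1, bit5=1 (all 1) -> maybe => FALSE POSITIVE
query pig: checks bit0=1, bit2=1 (all 1) -> maybe => FALSE POSITIVE
query yak: checks bit0=1, bit1=1, bit4=1 (all 1) -> maybe => FALSE POSITIVE
False positives (alphabetical): fox pig yak

Answer: fox pig yak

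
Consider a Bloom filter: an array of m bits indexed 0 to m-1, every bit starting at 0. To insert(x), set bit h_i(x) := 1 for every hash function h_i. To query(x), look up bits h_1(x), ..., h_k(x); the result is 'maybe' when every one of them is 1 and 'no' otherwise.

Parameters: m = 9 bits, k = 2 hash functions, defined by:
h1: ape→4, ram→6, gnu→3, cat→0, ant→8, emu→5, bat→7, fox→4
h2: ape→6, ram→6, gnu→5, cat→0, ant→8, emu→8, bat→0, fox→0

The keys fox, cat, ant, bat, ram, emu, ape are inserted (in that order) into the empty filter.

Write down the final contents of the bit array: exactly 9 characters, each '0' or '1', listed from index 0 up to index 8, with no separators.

Answer: 100011111

Derivation:
Start: bits=000000000
After insert 'fox': sets bits 0 4 -> bits=100010000
After insert 'cat': sets bits 0 -> bits=100010000
After insert 'ant': sets bits 8 -> bits=100010001
After insert 'bat': sets bits 0 7 -> bits=100010011
After insert 'ram': sets bits 6 -> bits=100010111
After insert 'emu': sets bits 5 8 -> bits=100011111
After insert 'ape': sets bits 4 6 -> bits=100011111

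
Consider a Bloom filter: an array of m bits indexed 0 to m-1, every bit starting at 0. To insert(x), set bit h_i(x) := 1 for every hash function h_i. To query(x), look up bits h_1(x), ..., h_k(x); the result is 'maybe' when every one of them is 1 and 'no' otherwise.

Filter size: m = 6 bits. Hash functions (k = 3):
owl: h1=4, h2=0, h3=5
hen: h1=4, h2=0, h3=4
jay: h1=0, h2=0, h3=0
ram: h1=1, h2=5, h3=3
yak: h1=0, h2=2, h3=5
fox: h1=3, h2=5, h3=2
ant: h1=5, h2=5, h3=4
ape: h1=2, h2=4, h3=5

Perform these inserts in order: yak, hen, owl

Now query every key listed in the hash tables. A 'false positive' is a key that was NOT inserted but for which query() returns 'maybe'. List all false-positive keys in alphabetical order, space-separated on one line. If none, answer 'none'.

Start: bits=000000
After insert 'yak': sets bits 0 2 5 -> bits=101001
After insert 'hen': sets bits 0 4 -> bits=101011
After insert 'owl': sets bits 0 4 5 -> bits=101011
Not inserted: ant ape fox jay ram — query each against bits=101011:
query ant: checks bit4=1, bit5=1 (all 1) -> maybe => FALSE POSITIVE
query ape: checks bit2=1, bit4=1, bit5=1 (all 1) -> maybe => FALSE POSITIVE
query fox: checks bit2=1, bit3=0, bit5=1 (has a 0) -> no => not a false positive
query jay: checks bit0=1 (all 1) -> maybe => FALSE POSITIVE
query ram: checks bit1=0, bit3=0, bit5=1 (has a 0) -> no => not a false positive
False positives (alphabetical): ant ape jay

Answer: ant ape jay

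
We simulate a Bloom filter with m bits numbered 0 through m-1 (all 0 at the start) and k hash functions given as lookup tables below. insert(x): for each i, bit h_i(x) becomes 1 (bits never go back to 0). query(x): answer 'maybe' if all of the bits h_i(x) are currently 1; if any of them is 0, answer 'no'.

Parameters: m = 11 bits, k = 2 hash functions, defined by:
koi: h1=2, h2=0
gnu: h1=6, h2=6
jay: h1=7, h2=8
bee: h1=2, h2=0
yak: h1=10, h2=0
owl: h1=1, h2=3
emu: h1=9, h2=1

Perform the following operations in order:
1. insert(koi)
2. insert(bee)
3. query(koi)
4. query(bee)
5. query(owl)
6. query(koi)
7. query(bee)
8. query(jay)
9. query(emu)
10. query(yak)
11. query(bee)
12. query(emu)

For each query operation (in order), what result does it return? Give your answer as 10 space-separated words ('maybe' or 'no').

Answer: maybe maybe no maybe maybe no no no maybe no

Derivation:
Start: bits=00000000000
Op 1: insert koi -> sets bits 0 2 -> bits=10100000000
Op 2: insert bee -> sets bits 0 2 -> bits=10100000000
Op 3: query koi -> checks bit0=1, bit2=1 (all 1) -> maybe
Op 4: query bee -> checks bit0=1, bit2=1 (all 1) -> maybe
Op 5: query owl -> checks bit1=0, bit3=0 (has a 0) -> no
Op 6: query koi -> checks bit0=1, bit2=1 (all 1) -> maybe
Op 7: query bee -> checks bit0=1, bit2=1 (all 1) -> maybe
Op 8: query jay -> checks bit7=0, bit8=0 (has a 0) -> no
Op 9: query emu -> checks bit1=0, bit9=0 (has a 0) -> no
Op 10: query yak -> checks bit0=1, bit10=0 (has a 0) -> no
Op 11: query bee -> checks bit0=1, bit2=1 (all 1) -> maybe
Op 12: query emu -> checks bit1=0, bit9=0 (has a 0) -> no
Query results in order: maybe maybe no maybe maybe no no no maybe no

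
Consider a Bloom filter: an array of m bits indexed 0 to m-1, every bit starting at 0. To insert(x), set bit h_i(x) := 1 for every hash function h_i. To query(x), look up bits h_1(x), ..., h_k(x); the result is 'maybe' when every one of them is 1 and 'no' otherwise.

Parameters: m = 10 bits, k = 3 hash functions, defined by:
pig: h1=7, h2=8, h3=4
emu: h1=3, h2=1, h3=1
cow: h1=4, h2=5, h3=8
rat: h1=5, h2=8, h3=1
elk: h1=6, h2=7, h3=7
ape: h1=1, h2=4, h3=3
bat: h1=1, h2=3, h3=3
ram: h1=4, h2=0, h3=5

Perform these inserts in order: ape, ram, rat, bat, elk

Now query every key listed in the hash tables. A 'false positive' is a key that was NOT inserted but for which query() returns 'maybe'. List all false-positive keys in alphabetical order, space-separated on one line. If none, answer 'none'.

Answer: cow emu pig

Derivation:
Start: bits=0000000000
After insert 'ape': sets bits 1 3 4 -> bits=0101100000
After insert 'ram': sets bits 0 4 5 -> bits=1101110000
After insert 'rat': sets bits 1 5 8 -> bits=1101110010
After insert 'bat': sets bits 1 3 -> bits=1101110010
After insert 'elk': sets bits 6 7 -> bits=1101111110
Not inserted: cow emu pig — query each against bits=1101111110:
query cow: checks bit4=1, bit5=1, bit8=1 (all 1) -> maybe => FALSE POSITIVE
query emu: checks bit1=1, bit3=1 (all 1) -> maybe => FALSE POSITIVE
query pig: checks bit4=1, bit7=1, bit8=1 (all 1) -> maybe => FALSE POSITIVE
False positives (alphabetical): cow emu pig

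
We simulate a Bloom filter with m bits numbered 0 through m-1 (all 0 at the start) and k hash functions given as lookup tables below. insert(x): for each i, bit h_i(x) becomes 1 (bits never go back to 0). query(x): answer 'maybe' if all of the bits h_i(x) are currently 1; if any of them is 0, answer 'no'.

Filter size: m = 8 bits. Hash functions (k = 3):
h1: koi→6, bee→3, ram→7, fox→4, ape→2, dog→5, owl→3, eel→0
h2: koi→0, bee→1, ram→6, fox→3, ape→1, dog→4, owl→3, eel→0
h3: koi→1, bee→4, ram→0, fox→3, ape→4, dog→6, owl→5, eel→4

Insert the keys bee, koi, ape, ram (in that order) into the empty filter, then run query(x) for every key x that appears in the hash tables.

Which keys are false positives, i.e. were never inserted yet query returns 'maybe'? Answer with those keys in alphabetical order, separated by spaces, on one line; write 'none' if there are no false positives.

Answer: eel fox

Derivation:
Start: bits=00000000
After insert 'bee': sets bits 1 3 4 -> bits=01011000
After insert 'koi': sets bits 0 1 6 -> bits=11011010
After insert 'ape': sets bits 1 2 4 -> bits=11111010
After insert 'ram': sets bits 0 6 7 -> bits=11111011
Not inserted: dog eel fox owl — query each against bits=11111011:
query dog: checks bit4=1, bit5=0, bit6=1 (has a 0) -> no => not a false positive
query eel: checks bit0=1, bit4=1 (all 1) -> maybe => FALSE POSITIVE
query fox: checks bit3=1, bit4=1 (all 1) -> maybe => FALSE POSITIVE
query owl: checks bit3=1, bit5=0 (has a 0) -> no => not a false positive
False positives (alphabetical): eel fox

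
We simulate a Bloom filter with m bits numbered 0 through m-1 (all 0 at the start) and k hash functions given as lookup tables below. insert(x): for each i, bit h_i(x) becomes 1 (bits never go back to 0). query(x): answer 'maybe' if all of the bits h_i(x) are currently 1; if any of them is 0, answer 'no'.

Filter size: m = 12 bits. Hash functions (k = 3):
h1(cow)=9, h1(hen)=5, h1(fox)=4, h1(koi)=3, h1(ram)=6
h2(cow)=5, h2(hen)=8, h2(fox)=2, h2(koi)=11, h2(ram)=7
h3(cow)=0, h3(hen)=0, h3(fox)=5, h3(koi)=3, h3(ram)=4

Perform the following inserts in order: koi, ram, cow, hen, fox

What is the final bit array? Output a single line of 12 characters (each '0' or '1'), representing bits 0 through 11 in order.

Answer: 101111111101

Derivation:
Start: bits=000000000000
After insert 'koi': sets bits 3 11 -> bits=000100000001
After insert 'ram': sets bits 4 6 7 -> bits=000110110001
After insert 'cow': sets bits 0 5 9 -> bits=100111110101
After insert 'hen': sets bits 0 5 8 -> bits=100111111101
After insert 'fox': sets bits 2 4 5 -> bits=101111111101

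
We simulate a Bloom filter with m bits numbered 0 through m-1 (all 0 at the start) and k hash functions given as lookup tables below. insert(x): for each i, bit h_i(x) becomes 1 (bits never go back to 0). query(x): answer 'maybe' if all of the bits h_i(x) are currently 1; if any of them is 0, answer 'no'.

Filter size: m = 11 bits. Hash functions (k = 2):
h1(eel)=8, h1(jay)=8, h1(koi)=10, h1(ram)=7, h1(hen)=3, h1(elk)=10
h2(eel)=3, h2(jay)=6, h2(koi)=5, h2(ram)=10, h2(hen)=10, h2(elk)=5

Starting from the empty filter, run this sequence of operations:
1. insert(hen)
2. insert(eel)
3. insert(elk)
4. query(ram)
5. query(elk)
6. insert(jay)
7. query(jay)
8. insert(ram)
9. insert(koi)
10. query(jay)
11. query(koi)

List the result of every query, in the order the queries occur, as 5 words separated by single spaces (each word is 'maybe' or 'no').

Start: bits=00000000000
Op 1: insert hen -> sets bits 3 10 -> bits=00010000001
Op 2: insert eel -> sets bits 3 8 -> bits=00010000101
Op 3: insert elk -> sets bits 5 10 -> bits=00010100101
Op 4: query ram -> checks bit7=0, bit10=1 (has a 0) -> no
Op 5: query elk -> checks bit5=1, bit10=1 (all 1) -> maybe
Op 6: insert jay -> sets bits 6 8 -> bits=00010110101
Op 7: query jay -> checks bit6=1, bit8=1 (all 1) -> maybe
Op 8: insert ram -> sets bits 7 10 -> bits=00010111101
Op 9: insert koi -> sets bits 5 10 -> bits=00010111101
Op 10: query jay -> checks bit6=1, bit8=1 (all 1) -> maybe
Op 11: query koi -> checks bit5=1, bit10=1 (all 1) -> maybe
Query results in order: no maybe maybe maybe maybe

Answer: no maybe maybe maybe maybe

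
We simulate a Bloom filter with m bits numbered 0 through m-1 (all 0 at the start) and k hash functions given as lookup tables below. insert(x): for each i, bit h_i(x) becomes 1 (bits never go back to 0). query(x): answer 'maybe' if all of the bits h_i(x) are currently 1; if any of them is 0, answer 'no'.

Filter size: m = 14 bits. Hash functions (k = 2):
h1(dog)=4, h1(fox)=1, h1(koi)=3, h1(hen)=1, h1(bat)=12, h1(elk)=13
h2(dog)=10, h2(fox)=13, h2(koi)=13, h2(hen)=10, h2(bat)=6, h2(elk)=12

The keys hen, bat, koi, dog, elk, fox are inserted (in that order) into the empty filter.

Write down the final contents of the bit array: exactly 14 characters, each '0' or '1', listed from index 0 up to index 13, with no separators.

Answer: 01011010001011

Derivation:
Start: bits=00000000000000
After insert 'hen': sets bits 1 10 -> bits=01000000001000
After insert 'bat': sets bits 6 12 -> bits=01000010001010
After insert 'koi': sets bits 3 13 -> bits=01010010001011
After insert 'dog': sets bits 4 10 -> bits=01011010001011
After insert 'elk': sets bits 12 13 -> bits=01011010001011
After insert 'fox': sets bits 1 13 -> bits=01011010001011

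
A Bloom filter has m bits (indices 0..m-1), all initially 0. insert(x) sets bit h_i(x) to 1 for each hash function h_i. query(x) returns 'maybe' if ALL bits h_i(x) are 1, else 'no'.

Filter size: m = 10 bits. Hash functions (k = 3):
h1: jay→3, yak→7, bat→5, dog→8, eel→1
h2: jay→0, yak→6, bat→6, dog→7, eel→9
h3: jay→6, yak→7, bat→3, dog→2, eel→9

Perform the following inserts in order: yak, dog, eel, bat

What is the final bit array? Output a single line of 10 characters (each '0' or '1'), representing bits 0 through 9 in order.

Answer: 0111011111

Derivation:
Start: bits=0000000000
After insert 'yak': sets bits 6 7 -> bits=0000001100
After insert 'dog': sets bits 2 7 8 -> bits=0010001110
After insert 'eel': sets bits 1 9 -> bits=0110001111
After insert 'bat': sets bits 3 5 6 -> bits=0111011111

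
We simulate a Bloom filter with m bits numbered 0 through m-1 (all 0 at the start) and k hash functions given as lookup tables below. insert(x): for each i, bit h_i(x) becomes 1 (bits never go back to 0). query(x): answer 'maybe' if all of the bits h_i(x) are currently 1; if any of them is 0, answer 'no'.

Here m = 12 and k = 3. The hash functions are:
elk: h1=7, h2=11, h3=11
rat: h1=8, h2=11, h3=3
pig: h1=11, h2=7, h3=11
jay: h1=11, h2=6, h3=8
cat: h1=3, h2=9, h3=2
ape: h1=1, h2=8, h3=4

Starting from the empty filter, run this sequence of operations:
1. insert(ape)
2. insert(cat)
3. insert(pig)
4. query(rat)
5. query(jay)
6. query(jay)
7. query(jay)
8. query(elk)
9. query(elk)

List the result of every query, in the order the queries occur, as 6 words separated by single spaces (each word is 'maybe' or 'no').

Start: bits=000000000000
Op 1: insert ape -> sets bits 1 4 8 -> bits=010010001000
Op 2: insert cat -> sets bits 2 3 9 -> bits=011110001100
Op 3: insert pig -> sets bits 7 11 -> bits=011110011101
Op 4: query rat -> checks bit3=1, bit8=1, bit11=1 (all 1) -> maybe
Op 5: query jay -> checks bit6=0, bit8=1, bit11=1 (has a 0) -> no
Op 6: query jay -> checks bit6=0, bit8=1, bit11=1 (has a 0) -> no
Op 7: query jay -> checks bit6=0, bit8=1, bit11=1 (has a 0) -> no
Op 8: query elk -> checks bit7=1, bit11=1 (all 1) -> maybe
Op 9: query elk -> checks bit7=1, bit11=1 (all 1) -> maybe
Query results in order: maybe no no no maybe maybe

Answer: maybe no no no maybe maybe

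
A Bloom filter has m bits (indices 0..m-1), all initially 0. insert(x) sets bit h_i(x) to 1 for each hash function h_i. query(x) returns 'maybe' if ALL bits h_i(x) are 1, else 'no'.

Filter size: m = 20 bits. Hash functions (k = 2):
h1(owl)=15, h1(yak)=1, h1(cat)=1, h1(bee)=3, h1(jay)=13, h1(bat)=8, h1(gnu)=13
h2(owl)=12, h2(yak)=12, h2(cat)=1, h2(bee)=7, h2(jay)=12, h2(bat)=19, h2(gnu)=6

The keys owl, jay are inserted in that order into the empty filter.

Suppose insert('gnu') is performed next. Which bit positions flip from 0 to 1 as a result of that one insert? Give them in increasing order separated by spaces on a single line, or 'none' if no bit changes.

Answer: 6

Derivation:
Start: bits=00000000000000000000
After insert 'owl': sets bits 12 15 -> bits=00000000000010010000
After insert 'jay': sets bits 12 13 -> bits=00000000000011010000
insert 'gnu' would touch bits 6 13; currently bit6=0, bit13=1
Bits that are 0 among those (would change 0->1): 6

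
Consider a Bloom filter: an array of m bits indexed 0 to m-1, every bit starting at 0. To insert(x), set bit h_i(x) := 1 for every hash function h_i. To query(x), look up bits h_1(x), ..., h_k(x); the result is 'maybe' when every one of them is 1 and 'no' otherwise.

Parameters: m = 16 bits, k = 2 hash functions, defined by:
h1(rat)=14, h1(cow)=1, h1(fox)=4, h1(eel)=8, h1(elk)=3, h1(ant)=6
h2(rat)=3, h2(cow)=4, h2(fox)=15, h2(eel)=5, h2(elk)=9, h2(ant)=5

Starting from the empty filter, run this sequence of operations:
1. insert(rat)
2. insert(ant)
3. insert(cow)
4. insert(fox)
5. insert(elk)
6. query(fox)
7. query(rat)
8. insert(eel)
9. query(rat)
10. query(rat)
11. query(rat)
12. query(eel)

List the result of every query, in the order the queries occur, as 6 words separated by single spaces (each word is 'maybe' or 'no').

Answer: maybe maybe maybe maybe maybe maybe

Derivation:
Start: bits=0000000000000000
Op 1: insert rat -> sets bits 3 14 -> bits=0001000000000010
Op 2: insert ant -> sets bits 5 6 -> bits=0001011000000010
Op 3: insert cow -> sets bits 1 4 -> bits=0101111000000010
Op 4: insert fox -> sets bits 4 15 -> bits=0101111000000011
Op 5: insert elk -> sets bits 3 9 -> bits=0101111001000011
Op 6: query fox -> checks bit4=1, bit15=1 (all 1) -> maybe
Op 7: query rat -> checks bit3=1, bit14=1 (all 1) -> maybe
Op 8: insert eel -> sets bits 5 8 -> bits=0101111011000011
Op 9: query rat -> checks bit3=1, bit14=1 (all 1) -> maybe
Op 10: query rat -> checks bit3=1, bit14=1 (all 1) -> maybe
Op 11: query rat -> checks bit3=1, bit14=1 (all 1) -> maybe
Op 12: query eel -> checks bit5=1, bit8=1 (all 1) -> maybe
Query results in order: maybe maybe maybe maybe maybe maybe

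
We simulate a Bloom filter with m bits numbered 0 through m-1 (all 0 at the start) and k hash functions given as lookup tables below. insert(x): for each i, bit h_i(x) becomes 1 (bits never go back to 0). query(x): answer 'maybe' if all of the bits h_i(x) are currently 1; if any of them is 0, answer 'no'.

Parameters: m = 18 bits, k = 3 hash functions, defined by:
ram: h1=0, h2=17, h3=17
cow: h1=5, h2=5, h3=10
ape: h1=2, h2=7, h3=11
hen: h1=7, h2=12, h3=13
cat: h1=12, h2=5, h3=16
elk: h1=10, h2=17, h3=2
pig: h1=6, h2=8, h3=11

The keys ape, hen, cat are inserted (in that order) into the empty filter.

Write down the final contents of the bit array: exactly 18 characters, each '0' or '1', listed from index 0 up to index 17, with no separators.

Start: bits=000000000000000000
After insert 'ape': sets bits 2 7 11 -> bits=001000010001000000
After insert 'hen': sets bits 7 12 13 -> bits=001000010001110000
After insert 'cat': sets bits 5 12 16 -> bits=001001010001110010

Answer: 001001010001110010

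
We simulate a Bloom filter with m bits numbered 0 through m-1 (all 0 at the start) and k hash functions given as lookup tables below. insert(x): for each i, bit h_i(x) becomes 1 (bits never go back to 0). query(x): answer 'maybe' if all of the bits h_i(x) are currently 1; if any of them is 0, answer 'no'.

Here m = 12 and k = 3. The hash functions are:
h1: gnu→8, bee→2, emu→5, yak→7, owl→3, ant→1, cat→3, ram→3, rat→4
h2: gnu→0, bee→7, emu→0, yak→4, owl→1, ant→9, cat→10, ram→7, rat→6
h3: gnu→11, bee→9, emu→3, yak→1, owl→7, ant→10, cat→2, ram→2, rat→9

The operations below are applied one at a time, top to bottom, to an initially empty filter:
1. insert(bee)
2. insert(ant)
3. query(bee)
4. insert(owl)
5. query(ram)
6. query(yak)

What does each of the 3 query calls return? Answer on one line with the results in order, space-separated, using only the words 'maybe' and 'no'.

Start: bits=000000000000
Op 1: insert bee -> sets bits 2 7 9 -> bits=001000010100
Op 2: insert ant -> sets bits 1 9 10 -> bits=011000010110
Op 3: query bee -> checks bit2=1, bit7=1, bit9=1 (all 1) -> maybe
Op 4: insert owl -> sets bits 1 3 7 -> bits=011100010110
Op 5: query ram -> checks bit2=1, bit3=1, bit7=1 (all 1) -> maybe
Op 6: query yak -> checks bit1=1, bit4=0, bit7=1 (has a 0) -> no
Query results in order: maybe maybe no

Answer: maybe maybe no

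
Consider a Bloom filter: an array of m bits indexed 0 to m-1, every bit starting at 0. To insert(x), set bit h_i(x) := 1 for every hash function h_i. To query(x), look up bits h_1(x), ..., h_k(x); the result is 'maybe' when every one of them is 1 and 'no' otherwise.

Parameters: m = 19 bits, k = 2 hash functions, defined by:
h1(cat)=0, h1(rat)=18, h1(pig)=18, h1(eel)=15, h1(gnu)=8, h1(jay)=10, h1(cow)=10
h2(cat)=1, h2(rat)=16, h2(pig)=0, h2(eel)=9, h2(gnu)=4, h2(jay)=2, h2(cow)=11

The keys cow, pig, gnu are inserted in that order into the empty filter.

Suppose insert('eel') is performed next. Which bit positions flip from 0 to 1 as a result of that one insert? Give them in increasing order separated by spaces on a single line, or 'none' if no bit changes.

Answer: 9 15

Derivation:
Start: bits=0000000000000000000
After insert 'cow': sets bits 10 11 -> bits=0000000000110000000
After insert 'pig': sets bits 0 18 -> bits=1000000000110000001
After insert 'gnu': sets bits 4 8 -> bits=1000100010110000001
insert 'eel' would touch bits 9 15; currently bit9=0, bit15=0
Bits that are 0 among those (would change 0->1): 9 15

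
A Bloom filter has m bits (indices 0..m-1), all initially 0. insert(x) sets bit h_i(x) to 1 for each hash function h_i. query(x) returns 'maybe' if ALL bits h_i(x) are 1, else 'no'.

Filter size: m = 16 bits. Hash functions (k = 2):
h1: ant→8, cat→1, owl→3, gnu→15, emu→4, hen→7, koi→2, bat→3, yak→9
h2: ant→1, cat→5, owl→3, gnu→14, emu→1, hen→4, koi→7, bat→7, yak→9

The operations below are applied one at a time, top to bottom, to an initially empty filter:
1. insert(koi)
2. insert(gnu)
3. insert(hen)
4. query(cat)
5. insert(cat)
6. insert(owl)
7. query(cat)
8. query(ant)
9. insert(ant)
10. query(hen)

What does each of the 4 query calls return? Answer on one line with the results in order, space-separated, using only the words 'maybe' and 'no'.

Answer: no maybe no maybe

Derivation:
Start: bits=0000000000000000
Op 1: insert koi -> sets bits 2 7 -> bits=0010000100000000
Op 2: insert gnu -> sets bits 14 15 -> bits=0010000100000011
Op 3: insert hen -> sets bits 4 7 -> bits=0010100100000011
Op 4: query cat -> checks bit1=0, bit5=0 (has a 0) -> no
Op 5: insert cat -> sets bits 1 5 -> bits=0110110100000011
Op 6: insert owl -> sets bits 3 -> bits=0111110100000011
Op 7: query cat -> checks bit1=1, bit5=1 (all 1) -> maybe
Op 8: query ant -> checks bit1=1, bit8=0 (has a 0) -> no
Op 9: insert ant -> sets bits 1 8 -> bits=0111110110000011
Op 10: query hen -> checks bit4=1, bit7=1 (all 1) -> maybe
Query results in order: no maybe no maybe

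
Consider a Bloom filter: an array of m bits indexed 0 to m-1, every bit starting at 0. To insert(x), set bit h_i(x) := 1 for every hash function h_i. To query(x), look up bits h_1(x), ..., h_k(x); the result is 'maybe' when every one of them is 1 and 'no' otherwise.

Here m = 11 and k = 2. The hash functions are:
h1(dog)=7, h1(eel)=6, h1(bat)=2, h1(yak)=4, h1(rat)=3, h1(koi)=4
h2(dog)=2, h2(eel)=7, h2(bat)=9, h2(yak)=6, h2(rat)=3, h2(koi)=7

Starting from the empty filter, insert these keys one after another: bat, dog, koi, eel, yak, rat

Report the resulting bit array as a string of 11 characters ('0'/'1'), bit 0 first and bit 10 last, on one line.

Start: bits=00000000000
After insert 'bat': sets bits 2 9 -> bits=00100000010
After insert 'dog': sets bits 2 7 -> bits=00100001010
After insert 'koi': sets bits 4 7 -> bits=00101001010
After insert 'eel': sets bits 6 7 -> bits=00101011010
After insert 'yak': sets bits 4 6 -> bits=00101011010
After insert 'rat': sets bits 3 -> bits=00111011010

Answer: 00111011010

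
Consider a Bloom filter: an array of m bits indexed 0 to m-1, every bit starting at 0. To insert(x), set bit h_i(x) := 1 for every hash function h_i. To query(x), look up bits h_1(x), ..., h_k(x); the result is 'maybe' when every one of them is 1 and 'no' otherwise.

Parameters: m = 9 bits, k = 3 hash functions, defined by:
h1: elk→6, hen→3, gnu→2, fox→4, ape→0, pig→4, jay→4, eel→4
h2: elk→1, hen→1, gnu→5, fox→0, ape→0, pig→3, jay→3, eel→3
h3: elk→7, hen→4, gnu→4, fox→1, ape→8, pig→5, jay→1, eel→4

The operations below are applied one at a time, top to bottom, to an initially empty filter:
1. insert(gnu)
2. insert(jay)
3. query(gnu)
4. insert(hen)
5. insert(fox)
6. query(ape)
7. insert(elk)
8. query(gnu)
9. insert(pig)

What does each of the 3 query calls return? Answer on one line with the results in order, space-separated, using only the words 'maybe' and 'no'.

Start: bits=000000000
Op 1: insert gnu -> sets bits 2 4 5 -> bits=001011000
Op 2: insert jay -> sets bits 1 3 4 -> bits=011111000
Op 3: query gnu -> checks bit2=1, bit4=1, bit5=1 (all 1) -> maybe
Op 4: insert hen -> sets bits 1 3 4 -> bits=011111000
Op 5: insert fox -> sets bits 0 1 4 -> bits=111111000
Op 6: query ape -> checks bit0=1, bit8=0 (has a 0) -> no
Op 7: insert elk -> sets bits 1 6 7 -> bits=111111110
Op 8: query gnu -> checks bit2=1, bit4=1, bit5=1 (all 1) -> maybe
Op 9: insert pig -> sets bits 3 4 5 -> bits=111111110
Query results in order: maybe no maybe

Answer: maybe no maybe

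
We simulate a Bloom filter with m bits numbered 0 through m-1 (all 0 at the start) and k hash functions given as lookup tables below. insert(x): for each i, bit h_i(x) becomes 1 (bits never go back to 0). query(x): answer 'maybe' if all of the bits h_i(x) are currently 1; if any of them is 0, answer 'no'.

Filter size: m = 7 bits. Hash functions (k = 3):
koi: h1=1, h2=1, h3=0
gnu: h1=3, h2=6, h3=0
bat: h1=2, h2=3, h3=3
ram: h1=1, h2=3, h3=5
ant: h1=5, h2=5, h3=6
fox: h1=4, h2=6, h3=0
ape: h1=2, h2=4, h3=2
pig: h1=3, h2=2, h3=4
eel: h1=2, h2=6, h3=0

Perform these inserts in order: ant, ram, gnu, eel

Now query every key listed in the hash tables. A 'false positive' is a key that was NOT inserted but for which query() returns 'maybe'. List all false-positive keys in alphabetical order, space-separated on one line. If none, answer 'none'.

Answer: bat koi

Derivation:
Start: bits=0000000
After insert 'ant': sets bits 5 6 -> bits=0000011
After insert 'ram': sets bits 1 3 5 -> bits=0101011
After insert 'gnu': sets bits 0 3 6 -> bits=1101011
After insert 'eel': sets bits 0 2 6 -> bits=1111011
Not inserted: ape bat fox koi pig — query each against bits=1111011:
query ape: checks bit2=1, bit4=0 (has a 0) -> no => not a false positive
query bat: checks bit2=1, bit3=1 (all 1) -> maybe => FALSE POSITIVE
query fox: checks bit0=1, bit4=0, bit6=1 (has a 0) -> no => not a false positive
query koi: checks bit0=1, bit1=1 (all 1) -> maybe => FALSE POSITIVE
query pig: checks bit2=1, bit3=1, bit4=0 (has a 0) -> no => not a false positive
False positives (alphabetical): bat koi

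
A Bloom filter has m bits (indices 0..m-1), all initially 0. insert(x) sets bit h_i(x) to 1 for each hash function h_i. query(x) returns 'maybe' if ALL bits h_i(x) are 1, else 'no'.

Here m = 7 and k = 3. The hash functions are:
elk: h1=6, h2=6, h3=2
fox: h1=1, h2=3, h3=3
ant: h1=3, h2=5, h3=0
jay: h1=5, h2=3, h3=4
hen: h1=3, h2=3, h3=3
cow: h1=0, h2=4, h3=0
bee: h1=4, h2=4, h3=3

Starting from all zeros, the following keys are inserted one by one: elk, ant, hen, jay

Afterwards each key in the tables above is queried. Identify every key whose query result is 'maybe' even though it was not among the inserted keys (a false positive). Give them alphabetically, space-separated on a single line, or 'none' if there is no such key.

Start: bits=0000000
After insert 'elk': sets bits 2 6 -> bits=0010001
After insert 'ant': sets bits 0 3 5 -> bits=1011011
After insert 'hen': sets bits 3 -> bits=1011011
After insert 'jay': sets bits 3 4 5 -> bits=1011111
Not inserted: bee cow fox — query each against bits=1011111:
query bee: checks bit3=1, bit4=1 (all 1) -> maybe => FALSE POSITIVE
query cow: checks bit0=1, bit4=1 (all 1) -> maybe => FALSE POSITIVE
query fox: checks bit1=0, bit3=1 (has a 0) -> no => not a false positive
False positives (alphabetical): bee cow

Answer: bee cow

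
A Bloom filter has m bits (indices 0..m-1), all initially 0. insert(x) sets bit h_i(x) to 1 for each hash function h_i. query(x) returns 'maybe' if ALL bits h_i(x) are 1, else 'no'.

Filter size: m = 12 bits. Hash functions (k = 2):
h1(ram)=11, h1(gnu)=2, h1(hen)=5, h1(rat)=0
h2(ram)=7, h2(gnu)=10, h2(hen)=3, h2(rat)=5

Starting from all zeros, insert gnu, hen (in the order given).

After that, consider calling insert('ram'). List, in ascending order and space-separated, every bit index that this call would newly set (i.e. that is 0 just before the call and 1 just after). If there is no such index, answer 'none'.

Start: bits=000000000000
After insert 'gnu': sets bits 2 10 -> bits=001000000010
After insert 'hen': sets bits 3 5 -> bits=001101000010
insert 'ram' would touch bits 7 11; currently bit7=0, bit11=0
Bits that are 0 among those (would change 0->1): 7 11

Answer: 7 11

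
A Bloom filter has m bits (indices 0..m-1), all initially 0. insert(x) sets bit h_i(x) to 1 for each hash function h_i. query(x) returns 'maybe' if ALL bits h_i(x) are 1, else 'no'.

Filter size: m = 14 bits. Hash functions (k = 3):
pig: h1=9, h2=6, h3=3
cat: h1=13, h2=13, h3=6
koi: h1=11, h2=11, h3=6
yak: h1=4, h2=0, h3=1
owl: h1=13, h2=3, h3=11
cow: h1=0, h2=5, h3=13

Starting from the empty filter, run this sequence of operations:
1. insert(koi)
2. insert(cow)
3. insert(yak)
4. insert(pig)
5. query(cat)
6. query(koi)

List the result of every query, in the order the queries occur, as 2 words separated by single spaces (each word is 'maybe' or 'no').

Answer: maybe maybe

Derivation:
Start: bits=00000000000000
Op 1: insert koi -> sets bits 6 11 -> bits=00000010000100
Op 2: insert cow -> sets bits 0 5 13 -> bits=10000110000101
Op 3: insert yak -> sets bits 0 1 4 -> bits=11001110000101
Op 4: insert pig -> sets bits 3 6 9 -> bits=11011110010101
Op 5: query cat -> checks bit6=1, bit13=1 (all 1) -> maybe
Op 6: query koi -> checks bit6=1, bit11=1 (all 1) -> maybe
Query results in order: maybe maybe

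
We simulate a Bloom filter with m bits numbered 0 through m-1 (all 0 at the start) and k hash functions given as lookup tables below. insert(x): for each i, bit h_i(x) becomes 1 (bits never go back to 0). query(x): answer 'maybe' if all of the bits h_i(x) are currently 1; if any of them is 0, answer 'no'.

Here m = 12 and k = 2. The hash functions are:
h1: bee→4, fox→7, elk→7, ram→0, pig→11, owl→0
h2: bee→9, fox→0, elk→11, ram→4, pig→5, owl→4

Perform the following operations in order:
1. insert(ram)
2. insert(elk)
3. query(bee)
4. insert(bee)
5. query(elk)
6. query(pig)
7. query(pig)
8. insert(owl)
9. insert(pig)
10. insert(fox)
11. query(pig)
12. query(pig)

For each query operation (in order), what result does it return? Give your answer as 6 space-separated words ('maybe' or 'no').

Answer: no maybe no no maybe maybe

Derivation:
Start: bits=000000000000
Op 1: insert ram -> sets bits 0 4 -> bits=100010000000
Op 2: insert elk -> sets bits 7 11 -> bits=100010010001
Op 3: query bee -> checks bit4=1, bit9=0 (has a 0) -> no
Op 4: insert bee -> sets bits 4 9 -> bits=100010010101
Op 5: query elk -> checks bit7=1, bit11=1 (all 1) -> maybe
Op 6: query pig -> checks bit5=0, bit11=1 (has a 0) -> no
Op 7: query pig -> checks bit5=0, bit11=1 (has a 0) -> no
Op 8: insert owl -> sets bits 0 4 -> bits=100010010101
Op 9: insert pig -> sets bits 5 11 -> bits=100011010101
Op 10: insert fox -> sets bits 0 7 -> bits=100011010101
Op 11: query pig -> checks bit5=1, bit11=1 (all 1) -> maybe
Op 12: query pig -> checks bit5=1, bit11=1 (all 1) -> maybe
Query results in order: no maybe no no maybe maybe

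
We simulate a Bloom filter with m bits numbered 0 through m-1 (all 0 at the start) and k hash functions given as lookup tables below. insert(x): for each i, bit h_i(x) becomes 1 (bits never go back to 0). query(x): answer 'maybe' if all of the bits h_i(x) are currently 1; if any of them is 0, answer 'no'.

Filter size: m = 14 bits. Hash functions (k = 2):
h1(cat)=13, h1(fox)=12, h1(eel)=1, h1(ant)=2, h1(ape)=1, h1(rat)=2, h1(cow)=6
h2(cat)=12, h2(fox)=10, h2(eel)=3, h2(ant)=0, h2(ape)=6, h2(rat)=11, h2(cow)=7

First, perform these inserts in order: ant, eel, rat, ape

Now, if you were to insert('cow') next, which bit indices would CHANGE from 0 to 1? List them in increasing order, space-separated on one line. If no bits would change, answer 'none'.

Answer: 7

Derivation:
Start: bits=00000000000000
After insert 'ant': sets bits 0 2 -> bits=10100000000000
After insert 'eel': sets bits 1 3 -> bits=11110000000000
After insert 'rat': sets bits 2 11 -> bits=11110000000100
After insert 'ape': sets bits 1 6 -> bits=11110010000100
insert 'cow' would touch bits 6 7; currently bit6=1, bit7=0
Bits that are 0 among those (would change 0->1): 7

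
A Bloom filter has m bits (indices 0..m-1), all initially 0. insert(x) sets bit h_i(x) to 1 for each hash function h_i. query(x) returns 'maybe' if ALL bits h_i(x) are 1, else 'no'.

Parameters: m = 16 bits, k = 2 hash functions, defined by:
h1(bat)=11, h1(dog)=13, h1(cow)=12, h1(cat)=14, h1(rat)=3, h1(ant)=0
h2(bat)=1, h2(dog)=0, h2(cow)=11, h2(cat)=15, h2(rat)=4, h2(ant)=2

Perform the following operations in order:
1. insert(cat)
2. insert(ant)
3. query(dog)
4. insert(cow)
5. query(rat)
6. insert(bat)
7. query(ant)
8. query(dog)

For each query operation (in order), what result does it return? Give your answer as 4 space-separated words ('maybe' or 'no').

Answer: no no maybe no

Derivation:
Start: bits=0000000000000000
Op 1: insert cat -> sets bits 14 15 -> bits=0000000000000011
Op 2: insert ant -> sets bits 0 2 -> bits=1010000000000011
Op 3: query dog -> checks bit0=1, bit13=0 (has a 0) -> no
Op 4: insert cow -> sets bits 11 12 -> bits=1010000000011011
Op 5: query rat -> checks bit3=0, bit4=0 (has a 0) -> no
Op 6: insert bat -> sets bits 1 11 -> bits=1110000000011011
Op 7: query ant -> checks bit0=1, bit2=1 (all 1) -> maybe
Op 8: query dog -> checks bit0=1, bit13=0 (has a 0) -> no
Query results in order: no no maybe no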